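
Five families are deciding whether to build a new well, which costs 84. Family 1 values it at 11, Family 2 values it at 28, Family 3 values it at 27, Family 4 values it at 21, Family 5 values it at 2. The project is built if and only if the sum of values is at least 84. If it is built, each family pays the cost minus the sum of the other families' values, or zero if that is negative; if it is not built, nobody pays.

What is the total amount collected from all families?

Total value 89 ≥ cost 84, so it is built.
Family 1: others sum to 78; max(0, 84 - 78) = 6.
Family 2: others sum to 61; max(0, 84 - 61) = 23.
Family 3: others sum to 62; max(0, 84 - 62) = 22.
Family 4: others sum to 68; max(0, 84 - 68) = 16.
Family 5: others sum to 87; max(0, 84 - 87) = 0.
Total collected = 6 + 23 + 22 + 16 + 0 = 67.

67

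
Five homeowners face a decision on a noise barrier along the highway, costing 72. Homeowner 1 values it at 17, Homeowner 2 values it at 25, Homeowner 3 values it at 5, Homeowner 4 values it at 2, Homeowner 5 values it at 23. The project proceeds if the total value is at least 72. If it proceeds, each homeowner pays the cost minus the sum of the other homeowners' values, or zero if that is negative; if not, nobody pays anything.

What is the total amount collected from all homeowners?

72

Total value 72 ≥ cost 72, so it is built.
Homeowner 1: others sum to 55; max(0, 72 - 55) = 17.
Homeowner 2: others sum to 47; max(0, 72 - 47) = 25.
Homeowner 3: others sum to 67; max(0, 72 - 67) = 5.
Homeowner 4: others sum to 70; max(0, 72 - 70) = 2.
Homeowner 5: others sum to 49; max(0, 72 - 49) = 23.
Total collected = 17 + 25 + 5 + 2 + 23 = 72.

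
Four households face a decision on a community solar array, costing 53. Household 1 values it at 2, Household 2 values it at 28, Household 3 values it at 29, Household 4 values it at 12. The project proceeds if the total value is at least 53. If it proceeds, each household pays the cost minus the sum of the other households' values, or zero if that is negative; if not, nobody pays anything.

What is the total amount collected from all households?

Total value 71 ≥ cost 53, so it is built.
Household 1: others sum to 69; max(0, 53 - 69) = 0.
Household 2: others sum to 43; max(0, 53 - 43) = 10.
Household 3: others sum to 42; max(0, 53 - 42) = 11.
Household 4: others sum to 59; max(0, 53 - 59) = 0.
Total collected = 0 + 10 + 11 + 0 = 21.

21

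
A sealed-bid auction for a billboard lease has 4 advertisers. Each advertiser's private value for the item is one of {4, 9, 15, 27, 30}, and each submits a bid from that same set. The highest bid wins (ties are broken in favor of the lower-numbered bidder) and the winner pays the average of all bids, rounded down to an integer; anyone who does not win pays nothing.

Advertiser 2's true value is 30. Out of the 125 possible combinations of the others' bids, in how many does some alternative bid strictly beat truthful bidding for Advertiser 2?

Others bid (4, 4, 4): truth gives 20; bid 9 gives 25 > 20. Violating.
Others bid (4, 4, 9): truth gives 19; bid 9 gives 24 > 19. Violating.
Others bid (4, 4, 15): truth gives 17; bid 15 gives 21 > 17. Violating.
Others bid (4, 4, 27): truth gives 14; bid 27 gives 15 > 14. Violating.
Others bid (4, 4, 30): truth gives 13; no alternative beats it.
Others bid (4, 9, 30): truth gives 12; no alternative beats it.
(Checking all 125 profiles: 41 have a profitable deviation, 84 do not.)

41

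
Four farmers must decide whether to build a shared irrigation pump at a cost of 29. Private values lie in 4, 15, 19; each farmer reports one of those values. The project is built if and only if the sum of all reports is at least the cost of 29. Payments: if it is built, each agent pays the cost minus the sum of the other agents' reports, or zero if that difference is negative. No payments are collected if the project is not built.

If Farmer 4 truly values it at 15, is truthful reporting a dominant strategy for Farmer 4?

Yes

Check each profile of the others' reports and compare truth against every alternative report.
Others report (4, 15, 15): truth gives 15, best alternative gives 15.
Others report (4, 15, 19): truth gives 15, best alternative gives 15.
Others report (4, 19, 15): truth gives 15, best alternative gives 15.
Others report (4, 19, 19): truth gives 15, best alternative gives 15.
Others report (15, 4, 15): truth gives 15, best alternative gives 15.
Others report (15, 4, 19): truth gives 15, best alternative gives 15.
(Remaining 21 profiles checked similarly; truth is weakly best in each.)
In every case the truthful report is at least as good as any alternative, so it is a dominant strategy.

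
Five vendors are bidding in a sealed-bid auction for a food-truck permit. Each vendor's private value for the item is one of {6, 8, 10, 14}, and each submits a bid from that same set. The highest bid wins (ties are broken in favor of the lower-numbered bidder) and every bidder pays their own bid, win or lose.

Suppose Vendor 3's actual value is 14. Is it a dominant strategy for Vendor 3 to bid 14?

Consider the case where Vendor 1 bids 6, Vendor 2 bids 6, Vendor 4 bids 6 and Vendor 5 bids 6.
Truthful bid 14: wins, pays 14, utility 14 - 14 = 0.
Bid 8 instead: wins, pays 8, utility 14 - 8 = 6.
Since 6 > 0, bidding 8 is strictly better here, so truthful bidding is not dominant.

No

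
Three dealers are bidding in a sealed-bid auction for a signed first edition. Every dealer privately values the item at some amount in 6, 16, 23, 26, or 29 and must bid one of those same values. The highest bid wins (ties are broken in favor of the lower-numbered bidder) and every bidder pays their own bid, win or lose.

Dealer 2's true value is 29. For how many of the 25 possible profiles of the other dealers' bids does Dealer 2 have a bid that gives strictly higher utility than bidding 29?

17

Others bid (6, 6): truth gives 0; bid 16 gives 13 > 0. Violating.
Others bid (6, 16): truth gives 0; bid 16 gives 13 > 0. Violating.
Others bid (6, 23): truth gives 0; bid 23 gives 6 > 0. Violating.
Others bid (6, 26): truth gives 0; bid 26 gives 3 > 0. Violating.
Others bid (6, 29): truth gives 0; no alternative beats it.
Others bid (16, 29): truth gives 0; no alternative beats it.
(Checking all 25 profiles: 17 have a profitable deviation, 8 do not.)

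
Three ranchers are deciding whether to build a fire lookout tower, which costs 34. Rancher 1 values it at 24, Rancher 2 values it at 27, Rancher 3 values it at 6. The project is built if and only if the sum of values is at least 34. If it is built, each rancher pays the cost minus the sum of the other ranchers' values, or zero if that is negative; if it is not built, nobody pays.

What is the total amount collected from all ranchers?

5

Total value 57 ≥ cost 34, so it is built.
Rancher 1: others sum to 33; max(0, 34 - 33) = 1.
Rancher 2: others sum to 30; max(0, 34 - 30) = 4.
Rancher 3: others sum to 51; max(0, 34 - 51) = 0.
Total collected = 1 + 4 + 0 = 5.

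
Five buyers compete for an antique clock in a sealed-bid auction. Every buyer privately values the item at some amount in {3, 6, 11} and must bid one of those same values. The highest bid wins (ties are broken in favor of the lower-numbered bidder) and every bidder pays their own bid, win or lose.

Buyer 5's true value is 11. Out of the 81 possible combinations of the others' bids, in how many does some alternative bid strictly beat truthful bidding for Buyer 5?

66

Others bid (3, 3, 3, 3): truth gives 0; bid 6 gives 5 > 0. Violating.
Others bid (3, 3, 3, 11): truth gives -11; bid 3 gives -3 > -11. Violating.
Others bid (3, 3, 6, 11): truth gives -11; bid 3 gives -3 > -11. Violating.
Others bid (3, 3, 11, 3): truth gives -11; bid 3 gives -3 > -11. Violating.
Others bid (3, 3, 3, 6): truth gives 0; no alternative beats it.
Others bid (3, 3, 6, 3): truth gives 0; no alternative beats it.
(Checking all 81 profiles: 66 have a profitable deviation, 15 do not.)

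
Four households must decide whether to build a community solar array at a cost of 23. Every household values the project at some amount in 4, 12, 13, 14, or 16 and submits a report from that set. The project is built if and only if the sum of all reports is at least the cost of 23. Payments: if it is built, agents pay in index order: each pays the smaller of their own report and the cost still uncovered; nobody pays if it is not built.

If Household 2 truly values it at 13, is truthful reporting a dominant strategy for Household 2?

Consider the case where Household 1 reports 4, Household 3 reports 4 and Household 4 reports 4.
Truthful report 13: project built, pays 13, utility 13 - 13 = 0.
Report 12 instead: project built, pays 12, utility 13 - 12 = 1.
Since 1 > 0, reporting 12 is strictly better here, so truthful reporting is not dominant.

No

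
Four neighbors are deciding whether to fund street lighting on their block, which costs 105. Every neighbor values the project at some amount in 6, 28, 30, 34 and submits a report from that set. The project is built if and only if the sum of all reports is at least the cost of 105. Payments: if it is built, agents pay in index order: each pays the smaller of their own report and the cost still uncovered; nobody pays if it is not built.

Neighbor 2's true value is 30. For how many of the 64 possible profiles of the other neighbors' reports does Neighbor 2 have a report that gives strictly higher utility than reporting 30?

27

Others report (28, 28, 28): truth gives 0; report 28 gives 2 > 0. Violating.
Others report (28, 28, 30): truth gives 0; report 28 gives 2 > 0. Violating.
Others report (28, 28, 34): truth gives 0; report 28 gives 2 > 0. Violating.
Others report (28, 30, 28): truth gives 0; report 28 gives 2 > 0. Violating.
Others report (6, 6, 6): truth gives 0; no alternative beats it.
Others report (6, 6, 28): truth gives 0; no alternative beats it.
(Checking all 64 profiles: 27 have a profitable deviation, 37 do not.)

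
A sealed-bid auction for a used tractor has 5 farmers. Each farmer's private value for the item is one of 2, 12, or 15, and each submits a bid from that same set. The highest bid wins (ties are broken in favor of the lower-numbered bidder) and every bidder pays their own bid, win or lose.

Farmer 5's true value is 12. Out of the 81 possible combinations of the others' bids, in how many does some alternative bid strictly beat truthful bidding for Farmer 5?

80

Others bid (2, 2, 2, 12): truth gives -12; bid 2 gives -2 > -12. Violating.
Others bid (2, 2, 2, 15): truth gives -12; bid 2 gives -2 > -12. Violating.
Others bid (2, 2, 12, 2): truth gives -12; bid 2 gives -2 > -12. Violating.
Others bid (2, 2, 12, 12): truth gives -12; bid 2 gives -2 > -12. Violating.
Others bid (2, 2, 2, 2): truth gives 0; no alternative beats it.
(Checking all 81 profiles: 80 have a profitable deviation, 1 does not.)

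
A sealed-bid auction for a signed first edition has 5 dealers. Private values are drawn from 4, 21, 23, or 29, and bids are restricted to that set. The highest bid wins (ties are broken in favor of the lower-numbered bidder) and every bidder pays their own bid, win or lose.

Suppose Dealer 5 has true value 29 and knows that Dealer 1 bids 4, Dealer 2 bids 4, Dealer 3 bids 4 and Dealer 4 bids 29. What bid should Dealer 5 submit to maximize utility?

4

Bid 4: loses but pays 4, utility -4.
Bid 21: loses but pays 21, utility -21.
Bid 23: loses but pays 23, utility -23.
Bid 29: loses but pays 29, utility -29.
The best choice is 4 with utility -4.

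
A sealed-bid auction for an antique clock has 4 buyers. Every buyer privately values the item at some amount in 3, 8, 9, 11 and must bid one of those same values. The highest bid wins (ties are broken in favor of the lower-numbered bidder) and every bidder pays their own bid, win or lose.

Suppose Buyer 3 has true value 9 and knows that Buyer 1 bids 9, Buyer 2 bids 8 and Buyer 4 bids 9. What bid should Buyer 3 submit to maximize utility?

Bid 3: loses but pays 3, utility -3.
Bid 8: loses but pays 8, utility -8.
Bid 9: loses but pays 9, utility -9.
Bid 11: wins, pays 11, utility 9 - 11 = -2.
The best choice is 11 with utility -2.

11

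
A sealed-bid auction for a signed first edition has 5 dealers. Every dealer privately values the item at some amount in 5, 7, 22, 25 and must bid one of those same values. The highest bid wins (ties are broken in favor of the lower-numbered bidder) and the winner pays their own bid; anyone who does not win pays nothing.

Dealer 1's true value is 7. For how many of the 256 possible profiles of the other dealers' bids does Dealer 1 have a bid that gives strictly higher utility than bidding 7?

Others bid (5, 5, 5, 5): truth gives 0; bid 5 gives 2 > 0. Violating.
Others bid (5, 5, 5, 7): truth gives 0; no alternative beats it.
Others bid (5, 5, 5, 22): truth gives 0; no alternative beats it.
(Checking all 256 profiles: 1 has a profitable deviation, 255 do not.)

1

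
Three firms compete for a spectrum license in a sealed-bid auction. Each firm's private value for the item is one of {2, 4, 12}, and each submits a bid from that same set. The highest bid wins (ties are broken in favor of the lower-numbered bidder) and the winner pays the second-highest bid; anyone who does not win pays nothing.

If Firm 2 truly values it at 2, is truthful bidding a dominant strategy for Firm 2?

Check each profile of the others' bids and compare truth against every alternative bid.
Others bid (2, 4): truth gives 0, best alternative gives -2.
Others bid (2, 2): truth gives 0, best alternative gives 0.
Others bid (2, 12): truth gives 0, best alternative gives 0.
Others bid (4, 2): truth gives 0, best alternative gives 0.
Others bid (4, 4): truth gives 0, best alternative gives 0.
Others bid (4, 12): truth gives 0, best alternative gives 0.
(Remaining 3 profiles checked similarly; truth is weakly best in each.)
In every case the truthful bid is at least as good as any alternative, so it is a dominant strategy.

Yes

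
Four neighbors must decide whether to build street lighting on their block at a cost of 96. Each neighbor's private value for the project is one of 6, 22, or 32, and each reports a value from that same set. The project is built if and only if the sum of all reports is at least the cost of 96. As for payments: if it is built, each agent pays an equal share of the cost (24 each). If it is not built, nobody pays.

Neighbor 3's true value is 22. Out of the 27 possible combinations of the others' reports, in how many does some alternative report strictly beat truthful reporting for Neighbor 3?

Others report (22, 22, 32): truth gives -2; report 6 gives 0 > -2. Violating.
Others report (22, 32, 22): truth gives -2; report 6 gives 0 > -2. Violating.
Others report (22, 32, 32): truth gives -2; report 6 gives 0 > -2. Violating.
Others report (32, 22, 22): truth gives -2; report 6 gives 0 > -2. Violating.
Others report (6, 6, 6): truth gives 0; no alternative beats it.
Others report (6, 6, 22): truth gives 0; no alternative beats it.
(Checking all 27 profiles: 6 have a profitable deviation, 21 do not.)

6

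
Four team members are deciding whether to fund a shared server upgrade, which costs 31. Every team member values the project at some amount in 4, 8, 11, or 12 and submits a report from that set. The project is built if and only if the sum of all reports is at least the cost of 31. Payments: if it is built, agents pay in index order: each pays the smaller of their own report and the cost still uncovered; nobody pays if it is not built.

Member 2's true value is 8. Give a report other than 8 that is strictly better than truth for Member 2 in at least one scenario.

Suppose Member 1 reports 4, Member 3 reports 11 and Member 4 reports 12.
Report 8: project built, pays 8, utility 8 - 8 = 0.
Report 4: project built, pays 4, utility 8 - 4 = 4.
So reporting 4 beats truth here (4 > 0).

4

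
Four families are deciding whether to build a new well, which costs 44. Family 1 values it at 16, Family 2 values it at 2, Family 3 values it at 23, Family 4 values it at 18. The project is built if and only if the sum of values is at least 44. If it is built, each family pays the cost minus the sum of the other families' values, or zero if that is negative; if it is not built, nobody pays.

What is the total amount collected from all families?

Total value 59 ≥ cost 44, so it is built.
Family 1: others sum to 43; max(0, 44 - 43) = 1.
Family 2: others sum to 57; max(0, 44 - 57) = 0.
Family 3: others sum to 36; max(0, 44 - 36) = 8.
Family 4: others sum to 41; max(0, 44 - 41) = 3.
Total collected = 1 + 0 + 8 + 3 = 12.

12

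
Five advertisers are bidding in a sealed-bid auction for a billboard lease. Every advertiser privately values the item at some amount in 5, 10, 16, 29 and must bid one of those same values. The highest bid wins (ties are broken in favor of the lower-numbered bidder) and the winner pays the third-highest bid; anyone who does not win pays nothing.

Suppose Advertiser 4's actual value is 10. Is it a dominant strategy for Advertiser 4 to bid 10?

No

Consider the case where Advertiser 1 bids 5, Advertiser 2 bids 5, Advertiser 3 bids 5 and Advertiser 5 bids 16.
Truthful bid 10: loses, pays 0, utility 0.
Bid 16 instead: wins, pays 5, utility 10 - 5 = 5.
Since 5 > 0, bidding 16 is strictly better here, so truthful bidding is not dominant.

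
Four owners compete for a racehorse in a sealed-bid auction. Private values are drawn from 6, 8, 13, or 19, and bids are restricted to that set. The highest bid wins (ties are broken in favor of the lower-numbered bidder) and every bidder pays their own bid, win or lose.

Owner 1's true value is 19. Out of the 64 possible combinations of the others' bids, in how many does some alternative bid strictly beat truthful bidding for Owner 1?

27

Others bid (6, 6, 6): truth gives 0; bid 6 gives 13 > 0. Violating.
Others bid (6, 6, 8): truth gives 0; bid 8 gives 11 > 0. Violating.
Others bid (6, 6, 13): truth gives 0; bid 13 gives 6 > 0. Violating.
Others bid (6, 8, 6): truth gives 0; bid 8 gives 11 > 0. Violating.
Others bid (6, 6, 19): truth gives 0; no alternative beats it.
Others bid (6, 8, 19): truth gives 0; no alternative beats it.
(Checking all 64 profiles: 27 have a profitable deviation, 37 do not.)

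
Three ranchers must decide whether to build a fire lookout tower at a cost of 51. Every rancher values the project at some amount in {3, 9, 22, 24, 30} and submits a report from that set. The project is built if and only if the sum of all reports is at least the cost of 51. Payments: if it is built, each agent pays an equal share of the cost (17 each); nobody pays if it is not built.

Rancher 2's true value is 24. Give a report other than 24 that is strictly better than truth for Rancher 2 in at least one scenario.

Suppose Rancher 1 reports 3 and Rancher 3 reports 22.
Report 24: project not built, utility 0.
Report 30: project built, pays 17, utility 24 - 17 = 7.
So reporting 30 beats truth here (7 > 0).

30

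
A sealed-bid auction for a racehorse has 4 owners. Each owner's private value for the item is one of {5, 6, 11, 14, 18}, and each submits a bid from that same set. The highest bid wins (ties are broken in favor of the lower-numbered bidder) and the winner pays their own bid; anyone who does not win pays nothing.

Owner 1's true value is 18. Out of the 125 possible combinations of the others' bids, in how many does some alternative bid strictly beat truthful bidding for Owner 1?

64

Others bid (5, 5, 5): truth gives 0; bid 5 gives 13 > 0. Violating.
Others bid (5, 5, 6): truth gives 0; bid 6 gives 12 > 0. Violating.
Others bid (5, 5, 11): truth gives 0; bid 11 gives 7 > 0. Violating.
Others bid (5, 5, 14): truth gives 0; bid 14 gives 4 > 0. Violating.
Others bid (5, 5, 18): truth gives 0; no alternative beats it.
Others bid (5, 6, 18): truth gives 0; no alternative beats it.
(Checking all 125 profiles: 64 have a profitable deviation, 61 do not.)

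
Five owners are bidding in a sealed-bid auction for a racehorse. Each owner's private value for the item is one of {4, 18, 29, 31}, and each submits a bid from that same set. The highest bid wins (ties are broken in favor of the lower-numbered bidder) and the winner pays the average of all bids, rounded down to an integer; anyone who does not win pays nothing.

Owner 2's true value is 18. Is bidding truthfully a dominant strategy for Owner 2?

No

Consider the case where Owner 1 bids 4, Owner 3 bids 4, Owner 4 bids 4 and Owner 5 bids 29.
Truthful bid 18: loses, pays 0, utility 0.
Bid 29 instead: wins, pays 14, utility 18 - 14 = 4.
Since 4 > 0, bidding 29 is strictly better here, so truthful bidding is not dominant.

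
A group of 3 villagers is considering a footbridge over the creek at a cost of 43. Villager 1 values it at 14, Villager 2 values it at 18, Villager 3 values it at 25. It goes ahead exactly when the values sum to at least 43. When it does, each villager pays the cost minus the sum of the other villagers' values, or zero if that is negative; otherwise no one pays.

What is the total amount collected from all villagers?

15

Total value 57 ≥ cost 43, so it is built.
Villager 1: others sum to 43; max(0, 43 - 43) = 0.
Villager 2: others sum to 39; max(0, 43 - 39) = 4.
Villager 3: others sum to 32; max(0, 43 - 32) = 11.
Total collected = 0 + 4 + 11 = 15.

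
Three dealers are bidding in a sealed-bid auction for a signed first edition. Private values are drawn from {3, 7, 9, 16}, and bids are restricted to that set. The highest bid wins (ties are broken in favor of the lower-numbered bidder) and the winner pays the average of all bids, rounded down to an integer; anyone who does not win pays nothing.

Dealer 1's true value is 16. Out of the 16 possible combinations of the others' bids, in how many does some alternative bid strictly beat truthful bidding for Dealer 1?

Others bid (3, 3): truth gives 9; bid 3 gives 13 > 9. Violating.
Others bid (3, 7): truth gives 8; bid 7 gives 11 > 8. Violating.
Others bid (3, 9): truth gives 7; bid 9 gives 9 > 7. Violating.
Others bid (7, 3): truth gives 8; bid 7 gives 11 > 8. Violating.
Others bid (3, 16): truth gives 5; no alternative beats it.
Others bid (7, 16): truth gives 3; no alternative beats it.
(Checking all 16 profiles: 9 have a profitable deviation, 7 do not.)

9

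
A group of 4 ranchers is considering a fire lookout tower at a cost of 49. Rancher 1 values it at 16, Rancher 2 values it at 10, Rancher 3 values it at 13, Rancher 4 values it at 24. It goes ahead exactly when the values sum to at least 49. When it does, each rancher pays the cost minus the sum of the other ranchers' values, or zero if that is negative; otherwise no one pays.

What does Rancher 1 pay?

2

Total value 63 ≥ cost 49, so the project is built.
The other ranchers' values sum to 47.
Cost minus that sum is 49 - 47 = 2.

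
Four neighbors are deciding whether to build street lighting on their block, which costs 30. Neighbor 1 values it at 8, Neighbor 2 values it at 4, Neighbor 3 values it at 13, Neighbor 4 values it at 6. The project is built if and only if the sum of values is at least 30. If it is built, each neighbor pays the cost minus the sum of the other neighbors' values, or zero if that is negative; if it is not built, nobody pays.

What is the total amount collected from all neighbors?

27

Total value 31 ≥ cost 30, so it is built.
Neighbor 1: others sum to 23; max(0, 30 - 23) = 7.
Neighbor 2: others sum to 27; max(0, 30 - 27) = 3.
Neighbor 3: others sum to 18; max(0, 30 - 18) = 12.
Neighbor 4: others sum to 25; max(0, 30 - 25) = 5.
Total collected = 7 + 3 + 12 + 5 = 27.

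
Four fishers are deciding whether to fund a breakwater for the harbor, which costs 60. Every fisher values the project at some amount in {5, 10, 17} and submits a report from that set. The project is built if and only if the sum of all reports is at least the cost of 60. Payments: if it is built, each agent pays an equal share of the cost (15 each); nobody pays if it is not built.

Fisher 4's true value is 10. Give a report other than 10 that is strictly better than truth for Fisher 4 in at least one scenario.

Suppose Fisher 1 reports 17, Fisher 2 reports 17 and Fisher 3 reports 17.
Report 10: project built, pays 15, utility 10 - 15 = -5.
Report 5: project not built, utility 0.
So reporting 5 beats truth here (0 > -5).

5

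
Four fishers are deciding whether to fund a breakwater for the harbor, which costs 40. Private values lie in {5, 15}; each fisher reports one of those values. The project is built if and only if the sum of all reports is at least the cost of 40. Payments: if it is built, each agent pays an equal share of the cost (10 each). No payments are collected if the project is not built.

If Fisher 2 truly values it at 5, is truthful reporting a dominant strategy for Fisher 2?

Check each profile of the others' reports and compare truth against every alternative report.
Others report (5, 5, 15): truth gives 0, best alternative gives -5.
Others report (5, 15, 5): truth gives 0, best alternative gives -5.
Others report (15, 5, 5): truth gives 0, best alternative gives -5.
Others report (5, 15, 15): truth gives -5, best alternative gives -5.
Others report (15, 5, 15): truth gives -5, best alternative gives -5.
Others report (15, 15, 5): truth gives -5, best alternative gives -5.
(Remaining 2 profiles checked similarly; truth is weakly best in each.)
In every case the truthful report is at least as good as any alternative, so it is a dominant strategy.

Yes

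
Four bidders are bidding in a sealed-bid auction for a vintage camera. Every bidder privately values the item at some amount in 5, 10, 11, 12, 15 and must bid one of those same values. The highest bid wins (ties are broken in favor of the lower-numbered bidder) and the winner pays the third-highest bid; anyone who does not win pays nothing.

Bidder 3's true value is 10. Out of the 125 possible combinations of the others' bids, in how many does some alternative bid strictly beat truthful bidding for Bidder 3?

Others bid (5, 5, 11): truth gives 0; bid 11 gives 5 > 0. Violating.
Others bid (5, 5, 12): truth gives 0; bid 12 gives 5 > 0. Violating.
Others bid (5, 5, 15): truth gives 0; bid 15 gives 5 > 0. Violating.
Others bid (5, 10, 5): truth gives 0; bid 11 gives 5 > 0. Violating.
Others bid (5, 5, 5): truth gives 5; no alternative beats it.
Others bid (5, 5, 10): truth gives 5; no alternative beats it.
(Checking all 125 profiles: 9 have a profitable deviation, 116 do not.)

9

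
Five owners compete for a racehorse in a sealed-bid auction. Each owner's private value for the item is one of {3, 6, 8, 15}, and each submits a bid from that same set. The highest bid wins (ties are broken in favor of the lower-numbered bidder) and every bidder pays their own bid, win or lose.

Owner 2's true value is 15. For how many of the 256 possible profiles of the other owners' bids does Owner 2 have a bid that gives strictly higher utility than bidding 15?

Others bid (3, 3, 3, 3): truth gives 0; bid 6 gives 9 > 0. Violating.
Others bid (3, 3, 3, 6): truth gives 0; bid 6 gives 9 > 0. Violating.
Others bid (3, 3, 3, 8): truth gives 0; bid 8 gives 7 > 0. Violating.
Others bid (3, 3, 6, 3): truth gives 0; bid 6 gives 9 > 0. Violating.
Others bid (3, 3, 3, 15): truth gives 0; no alternative beats it.
Others bid (3, 3, 6, 15): truth gives 0; no alternative beats it.
(Checking all 256 profiles: 118 have a profitable deviation, 138 do not.)

118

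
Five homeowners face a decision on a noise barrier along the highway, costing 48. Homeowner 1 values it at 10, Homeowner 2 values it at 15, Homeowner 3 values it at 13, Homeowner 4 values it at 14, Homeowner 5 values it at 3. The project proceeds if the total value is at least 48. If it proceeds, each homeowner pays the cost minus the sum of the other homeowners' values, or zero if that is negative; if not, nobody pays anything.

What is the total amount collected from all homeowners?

Total value 55 ≥ cost 48, so it is built.
Homeowner 1: others sum to 45; max(0, 48 - 45) = 3.
Homeowner 2: others sum to 40; max(0, 48 - 40) = 8.
Homeowner 3: others sum to 42; max(0, 48 - 42) = 6.
Homeowner 4: others sum to 41; max(0, 48 - 41) = 7.
Homeowner 5: others sum to 52; max(0, 48 - 52) = 0.
Total collected = 3 + 8 + 6 + 7 + 0 = 24.

24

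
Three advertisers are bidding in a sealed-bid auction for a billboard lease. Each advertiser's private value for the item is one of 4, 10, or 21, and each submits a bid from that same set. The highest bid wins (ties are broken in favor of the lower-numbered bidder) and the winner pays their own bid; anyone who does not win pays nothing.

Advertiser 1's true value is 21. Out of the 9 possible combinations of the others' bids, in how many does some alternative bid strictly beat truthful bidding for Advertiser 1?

Others bid (4, 4): truth gives 0; bid 4 gives 17 > 0. Violating.
Others bid (4, 10): truth gives 0; bid 10 gives 11 > 0. Violating.
Others bid (10, 4): truth gives 0; bid 10 gives 11 > 0. Violating.
Others bid (10, 10): truth gives 0; bid 10 gives 11 > 0. Violating.
Others bid (4, 21): truth gives 0; no alternative beats it.
Others bid (10, 21): truth gives 0; no alternative beats it.
(Checking all 9 profiles: 4 have a profitable deviation, 5 do not.)

4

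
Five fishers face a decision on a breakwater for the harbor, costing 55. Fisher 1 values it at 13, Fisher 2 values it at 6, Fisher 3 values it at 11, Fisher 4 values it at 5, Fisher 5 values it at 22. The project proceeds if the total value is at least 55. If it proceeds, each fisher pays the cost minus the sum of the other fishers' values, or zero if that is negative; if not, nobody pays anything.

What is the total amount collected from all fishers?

47

Total value 57 ≥ cost 55, so it is built.
Fisher 1: others sum to 44; max(0, 55 - 44) = 11.
Fisher 2: others sum to 51; max(0, 55 - 51) = 4.
Fisher 3: others sum to 46; max(0, 55 - 46) = 9.
Fisher 4: others sum to 52; max(0, 55 - 52) = 3.
Fisher 5: others sum to 35; max(0, 55 - 35) = 20.
Total collected = 11 + 4 + 9 + 3 + 20 = 47.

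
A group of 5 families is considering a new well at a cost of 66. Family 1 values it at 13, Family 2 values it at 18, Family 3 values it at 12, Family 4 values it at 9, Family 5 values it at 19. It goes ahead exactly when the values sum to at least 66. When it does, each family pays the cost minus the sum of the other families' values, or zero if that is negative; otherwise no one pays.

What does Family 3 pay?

7

Total value 71 ≥ cost 66, so the project is built.
The other families' values sum to 59.
Cost minus that sum is 66 - 59 = 7.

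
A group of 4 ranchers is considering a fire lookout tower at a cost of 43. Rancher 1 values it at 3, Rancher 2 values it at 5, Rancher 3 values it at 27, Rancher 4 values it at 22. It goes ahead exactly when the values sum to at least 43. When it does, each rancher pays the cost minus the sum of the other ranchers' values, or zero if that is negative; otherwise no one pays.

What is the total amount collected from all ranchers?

21

Total value 57 ≥ cost 43, so it is built.
Rancher 1: others sum to 54; max(0, 43 - 54) = 0.
Rancher 2: others sum to 52; max(0, 43 - 52) = 0.
Rancher 3: others sum to 30; max(0, 43 - 30) = 13.
Rancher 4: others sum to 35; max(0, 43 - 35) = 8.
Total collected = 0 + 0 + 13 + 8 = 21.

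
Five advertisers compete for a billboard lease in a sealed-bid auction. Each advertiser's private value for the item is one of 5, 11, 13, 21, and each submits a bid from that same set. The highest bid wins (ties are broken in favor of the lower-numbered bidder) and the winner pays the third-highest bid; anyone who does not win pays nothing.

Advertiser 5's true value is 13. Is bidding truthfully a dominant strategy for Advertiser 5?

No

Consider the case where Advertiser 1 bids 5, Advertiser 2 bids 5, Advertiser 3 bids 5 and Advertiser 4 bids 13.
Truthful bid 13: loses, pays 0, utility 0.
Bid 21 instead: wins, pays 5, utility 13 - 5 = 8.
Since 8 > 0, bidding 21 is strictly better here, so truthful bidding is not dominant.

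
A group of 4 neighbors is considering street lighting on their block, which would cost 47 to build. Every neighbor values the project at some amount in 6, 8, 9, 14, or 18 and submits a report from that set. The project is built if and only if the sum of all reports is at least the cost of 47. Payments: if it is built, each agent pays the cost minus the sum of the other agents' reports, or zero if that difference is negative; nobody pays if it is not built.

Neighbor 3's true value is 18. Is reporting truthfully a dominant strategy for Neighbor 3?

Check each profile of the others' reports and compare truth against every alternative report.
Others report (6, 8, 18): truth gives 3, best alternative gives 0.
Others report (6, 18, 8): truth gives 3, best alternative gives 0.
Others report (8, 6, 18): truth gives 3, best alternative gives 0.
Others report (8, 18, 6): truth gives 3, best alternative gives 0.
Others report (9, 9, 14): truth gives 3, best alternative gives 0.
Others report (9, 14, 9): truth gives 3, best alternative gives 0.
(Remaining 119 profiles checked similarly; truth is weakly best in each.)
In every case the truthful report is at least as good as any alternative, so it is a dominant strategy.

Yes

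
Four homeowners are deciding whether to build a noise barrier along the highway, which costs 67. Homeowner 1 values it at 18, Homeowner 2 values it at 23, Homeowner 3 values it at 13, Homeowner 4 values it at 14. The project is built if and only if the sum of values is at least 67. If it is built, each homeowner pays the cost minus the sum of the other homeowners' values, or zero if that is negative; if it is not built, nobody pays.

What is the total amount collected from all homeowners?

64

Total value 68 ≥ cost 67, so it is built.
Homeowner 1: others sum to 50; max(0, 67 - 50) = 17.
Homeowner 2: others sum to 45; max(0, 67 - 45) = 22.
Homeowner 3: others sum to 55; max(0, 67 - 55) = 12.
Homeowner 4: others sum to 54; max(0, 67 - 54) = 13.
Total collected = 17 + 22 + 12 + 13 = 64.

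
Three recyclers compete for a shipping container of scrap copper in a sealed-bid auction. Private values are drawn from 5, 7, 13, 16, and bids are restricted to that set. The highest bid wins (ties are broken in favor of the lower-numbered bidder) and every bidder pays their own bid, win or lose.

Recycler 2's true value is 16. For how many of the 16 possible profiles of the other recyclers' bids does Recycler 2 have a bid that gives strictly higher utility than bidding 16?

Others bid (5, 5): truth gives 0; bid 7 gives 9 > 0. Violating.
Others bid (5, 7): truth gives 0; bid 7 gives 9 > 0. Violating.
Others bid (5, 13): truth gives 0; bid 13 gives 3 > 0. Violating.
Others bid (7, 5): truth gives 0; bid 13 gives 3 > 0. Violating.
Others bid (5, 16): truth gives 0; no alternative beats it.
Others bid (7, 16): truth gives 0; no alternative beats it.
(Checking all 16 profiles: 10 have a profitable deviation, 6 do not.)

10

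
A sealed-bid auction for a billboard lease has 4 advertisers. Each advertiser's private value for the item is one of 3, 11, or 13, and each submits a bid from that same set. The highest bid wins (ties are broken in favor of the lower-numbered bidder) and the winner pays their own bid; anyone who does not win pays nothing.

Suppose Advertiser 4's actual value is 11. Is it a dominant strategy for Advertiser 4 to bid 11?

Yes

Check each profile of the others' bids and compare truth against every alternative bid.
Others bid (3, 3, 3): truth gives 0, best alternative gives 0.
Others bid (3, 3, 11): truth gives 0, best alternative gives 0.
Others bid (3, 3, 13): truth gives 0, best alternative gives 0.
Others bid (3, 11, 3): truth gives 0, best alternative gives 0.
Others bid (3, 11, 11): truth gives 0, best alternative gives 0.
Others bid (3, 11, 13): truth gives 0, best alternative gives 0.
(Remaining 21 profiles checked similarly; truth is weakly best in each.)
In every case the truthful bid is at least as good as any alternative, so it is a dominant strategy.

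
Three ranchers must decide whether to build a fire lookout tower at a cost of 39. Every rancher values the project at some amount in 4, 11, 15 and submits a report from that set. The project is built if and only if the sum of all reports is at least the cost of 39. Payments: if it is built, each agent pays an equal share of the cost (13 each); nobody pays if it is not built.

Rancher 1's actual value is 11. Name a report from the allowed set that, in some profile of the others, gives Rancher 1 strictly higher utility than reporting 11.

Suppose Rancher 2 reports 15 and Rancher 3 reports 15.
Report 11: project built, pays 13, utility 11 - 13 = -2.
Report 4: project not built, utility 0.
So reporting 4 beats truth here (0 > -2).

4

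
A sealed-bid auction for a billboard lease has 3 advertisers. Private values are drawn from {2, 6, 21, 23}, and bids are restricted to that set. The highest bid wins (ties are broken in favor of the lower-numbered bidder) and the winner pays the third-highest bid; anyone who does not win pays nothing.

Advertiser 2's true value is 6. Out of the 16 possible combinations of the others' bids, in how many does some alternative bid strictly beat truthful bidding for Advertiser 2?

4

Others bid (2, 21): truth gives 0; bid 21 gives 4 > 0. Violating.
Others bid (2, 23): truth gives 0; bid 23 gives 4 > 0. Violating.
Others bid (6, 2): truth gives 0; bid 21 gives 4 > 0. Violating.
Others bid (21, 2): truth gives 0; bid 23 gives 4 > 0. Violating.
Others bid (2, 2): truth gives 4; no alternative beats it.
Others bid (2, 6): truth gives 4; no alternative beats it.
(Checking all 16 profiles: 4 have a profitable deviation, 12 do not.)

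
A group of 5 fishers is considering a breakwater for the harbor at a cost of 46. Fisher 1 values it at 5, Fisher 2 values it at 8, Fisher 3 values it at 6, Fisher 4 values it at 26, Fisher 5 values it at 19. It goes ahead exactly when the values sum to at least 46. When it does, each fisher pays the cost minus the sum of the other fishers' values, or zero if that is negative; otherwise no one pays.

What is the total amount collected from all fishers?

9

Total value 64 ≥ cost 46, so it is built.
Fisher 1: others sum to 59; max(0, 46 - 59) = 0.
Fisher 2: others sum to 56; max(0, 46 - 56) = 0.
Fisher 3: others sum to 58; max(0, 46 - 58) = 0.
Fisher 4: others sum to 38; max(0, 46 - 38) = 8.
Fisher 5: others sum to 45; max(0, 46 - 45) = 1.
Total collected = 0 + 0 + 0 + 8 + 1 = 9.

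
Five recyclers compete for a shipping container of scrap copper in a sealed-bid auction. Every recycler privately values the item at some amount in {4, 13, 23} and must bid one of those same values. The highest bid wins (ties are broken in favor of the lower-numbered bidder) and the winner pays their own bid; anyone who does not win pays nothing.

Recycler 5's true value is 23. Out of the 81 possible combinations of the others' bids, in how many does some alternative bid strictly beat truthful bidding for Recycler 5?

1

Others bid (4, 4, 4, 4): truth gives 0; bid 13 gives 10 > 0. Violating.
Others bid (4, 4, 4, 13): truth gives 0; no alternative beats it.
Others bid (4, 4, 4, 23): truth gives 0; no alternative beats it.
(Checking all 81 profiles: 1 has a profitable deviation, 80 do not.)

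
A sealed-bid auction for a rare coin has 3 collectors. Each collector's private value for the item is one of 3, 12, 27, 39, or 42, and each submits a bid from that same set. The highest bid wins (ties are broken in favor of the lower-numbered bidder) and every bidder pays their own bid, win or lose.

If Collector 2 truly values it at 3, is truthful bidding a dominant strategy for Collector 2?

Check each profile of the others' bids and compare truth against every alternative bid.
Others bid (3, 27): truth gives -3, best alternative gives -12.
Others bid (3, 39): truth gives -3, best alternative gives -12.
Others bid (3, 42): truth gives -3, best alternative gives -12.
Others bid (12, 3): truth gives -3, best alternative gives -12.
Others bid (12, 12): truth gives -3, best alternative gives -12.
Others bid (12, 27): truth gives -3, best alternative gives -12.
(Remaining 19 profiles checked similarly; truth is weakly best in each.)
In every case the truthful bid is at least as good as any alternative, so it is a dominant strategy.

Yes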